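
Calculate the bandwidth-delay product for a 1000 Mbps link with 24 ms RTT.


BDP = bandwidth * RTT
= 1000 Mbps * 24 ms
= 1000 * 1e6 * 24 / 1000 bits
= 24000000 bits
= 3000000 bytes
= 2929.6875 KB
BDP = 24000000 bits (3000000 bytes)


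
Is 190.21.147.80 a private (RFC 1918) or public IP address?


RFC 1918 private ranges:
  10.0.0.0/8 (10.0.0.0 - 10.255.255.255)
  172.16.0.0/12 (172.16.0.0 - 172.31.255.255)
  192.168.0.0/16 (192.168.0.0 - 192.168.255.255)
Public (not in any RFC 1918 range)


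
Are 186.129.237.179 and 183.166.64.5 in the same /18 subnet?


Mask: 255.255.192.0
186.129.237.179 AND mask = 186.129.192.0
183.166.64.5 AND mask = 183.166.64.0
No, different subnets (186.129.192.0 vs 183.166.64.0)


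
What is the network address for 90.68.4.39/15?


IP:   01011010.01000100.00000100.00100111
Mask: 11111111.11111110.00000000.00000000
AND operation:
Net:  01011010.01000100.00000000.00000000
Network: 90.68.0.0/15


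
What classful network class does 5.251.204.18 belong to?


First octet: 5
Binary: 00000101
0xxxxxxx -> Class A (1-126)
Class A, default mask 255.0.0.0 (/8)


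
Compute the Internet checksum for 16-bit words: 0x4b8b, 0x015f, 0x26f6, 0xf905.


Sum all words (with carry folding):
+ 0x4b8b = 0x4b8b
+ 0x015f = 0x4cea
+ 0x26f6 = 0x73e0
+ 0xf905 = 0x6ce6
One's complement: ~0x6ce6
Checksum = 0x9319


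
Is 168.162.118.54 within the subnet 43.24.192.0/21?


Subnet network: 43.24.192.0
Test IP AND mask: 168.162.112.0
No, 168.162.118.54 is not in 43.24.192.0/21


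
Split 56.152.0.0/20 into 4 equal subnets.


New prefix = 20 + 2 = 22
Each subnet has 1024 addresses
  56.152.0.0/22
  56.152.4.0/22
  56.152.8.0/22
  56.152.12.0/22
Subnets: 56.152.0.0/22, 56.152.4.0/22, 56.152.8.0/22, 56.152.12.0/22


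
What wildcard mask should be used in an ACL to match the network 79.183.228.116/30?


Subnet mask: 255.255.255.252
Wildcard = 255.255.255.255 - subnet mask
255 - 255 = 0
255 - 255 = 0
255 - 255 = 0
255 - 252 = 3
Wildcard: 0.0.0.3


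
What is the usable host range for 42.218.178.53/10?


Network: 42.192.0.0
Broadcast: 42.255.255.255
First usable = network + 1
Last usable = broadcast - 1
Range: 42.192.0.1 to 42.255.255.254


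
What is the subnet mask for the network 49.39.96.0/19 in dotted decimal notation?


/19 means 19 network bits, 13 host bits
Binary: 11111111111111111110000000000000
Mask: 255.255.224.0


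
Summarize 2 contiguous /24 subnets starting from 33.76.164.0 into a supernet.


Original prefix: /24
Number of subnets: 2 = 2^1
New prefix = 24 - 1 = 23
Supernet: 33.76.164.0/23


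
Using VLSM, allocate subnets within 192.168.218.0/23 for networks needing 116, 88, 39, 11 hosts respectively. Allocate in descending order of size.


116 hosts -> /25 (126 usable): 192.168.218.0/25
88 hosts -> /25 (126 usable): 192.168.218.128/25
39 hosts -> /26 (62 usable): 192.168.219.0/26
11 hosts -> /28 (14 usable): 192.168.219.64/28
Allocation: 192.168.218.0/25 (116 hosts, 126 usable); 192.168.218.128/25 (88 hosts, 126 usable); 192.168.219.0/26 (39 hosts, 62 usable); 192.168.219.64/28 (11 hosts, 14 usable)


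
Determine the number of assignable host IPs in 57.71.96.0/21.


Host bits = 32 - 21 = 11
Total addresses = 2^11 = 2048
Usable = total - 2 (network and broadcast)
Usable hosts: 2046


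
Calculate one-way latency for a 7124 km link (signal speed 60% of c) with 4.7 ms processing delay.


Speed = 0.6 * 3e5 km/s = 180000 km/s
Propagation delay = 7124 / 180000 = 0.0396 s = 39.5778 ms
Processing delay = 4.7 ms
Total one-way latency = 44.2778 ms


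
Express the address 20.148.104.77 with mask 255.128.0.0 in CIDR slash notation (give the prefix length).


Binary: 11111111.10000000.00000000.00000000
Count leading 1s
Prefix: /9


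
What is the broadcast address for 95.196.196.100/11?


Network: 95.192.0.0/11
Host bits = 21
Set all host bits to 1:
Broadcast: 95.223.255.255


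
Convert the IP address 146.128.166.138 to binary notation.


146 = 10010010
128 = 10000000
166 = 10100110
138 = 10001010
Binary: 10010010.10000000.10100110.10001010


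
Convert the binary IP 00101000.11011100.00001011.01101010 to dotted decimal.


00101000 = 40
11011100 = 220
00001011 = 11
01101010 = 106
IP: 40.220.11.106


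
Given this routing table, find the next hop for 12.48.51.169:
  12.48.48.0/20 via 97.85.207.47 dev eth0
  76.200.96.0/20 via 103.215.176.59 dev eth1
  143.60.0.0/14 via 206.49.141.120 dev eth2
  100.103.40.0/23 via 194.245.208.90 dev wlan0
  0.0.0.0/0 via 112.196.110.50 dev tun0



Longest prefix match for 12.48.51.169:
  /20 12.48.48.0: MATCH
  /20 76.200.96.0: no
  /14 143.60.0.0: no
  /23 100.103.40.0: no
  /0 0.0.0.0: MATCH
Selected: next-hop 97.85.207.47 via eth0 (matched /20)


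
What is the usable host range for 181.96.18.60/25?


Network: 181.96.18.0
Broadcast: 181.96.18.127
First usable = network + 1
Last usable = broadcast - 1
Range: 181.96.18.1 to 181.96.18.126


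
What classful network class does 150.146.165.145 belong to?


First octet: 150
Binary: 10010110
10xxxxxx -> Class B (128-191)
Class B, default mask 255.255.0.0 (/16)


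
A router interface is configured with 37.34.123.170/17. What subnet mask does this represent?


/17 means 17 network bits, 15 host bits
Binary: 11111111111111111000000000000000
Mask: 255.255.128.0


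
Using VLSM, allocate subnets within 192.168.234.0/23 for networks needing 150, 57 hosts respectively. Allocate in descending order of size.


150 hosts -> /24 (254 usable): 192.168.234.0/24
57 hosts -> /26 (62 usable): 192.168.235.0/26
Allocation: 192.168.234.0/24 (150 hosts, 254 usable); 192.168.235.0/26 (57 hosts, 62 usable)


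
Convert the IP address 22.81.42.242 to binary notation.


22 = 00010110
81 = 01010001
42 = 00101010
242 = 11110010
Binary: 00010110.01010001.00101010.11110010


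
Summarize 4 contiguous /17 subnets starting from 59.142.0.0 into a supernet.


Original prefix: /17
Number of subnets: 4 = 2^2
New prefix = 17 - 2 = 15
Supernet: 59.142.0.0/15


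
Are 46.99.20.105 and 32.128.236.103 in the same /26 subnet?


Mask: 255.255.255.192
46.99.20.105 AND mask = 46.99.20.64
32.128.236.103 AND mask = 32.128.236.64
No, different subnets (46.99.20.64 vs 32.128.236.64)


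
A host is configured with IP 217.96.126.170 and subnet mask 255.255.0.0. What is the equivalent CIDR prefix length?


Binary: 11111111.11111111.00000000.00000000
Count leading 1s
Prefix: /16


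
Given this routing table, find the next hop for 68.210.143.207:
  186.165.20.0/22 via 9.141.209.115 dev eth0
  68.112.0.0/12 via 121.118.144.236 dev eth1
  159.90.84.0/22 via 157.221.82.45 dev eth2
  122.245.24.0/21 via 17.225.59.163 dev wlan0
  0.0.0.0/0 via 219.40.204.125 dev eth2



Longest prefix match for 68.210.143.207:
  /22 186.165.20.0: no
  /12 68.112.0.0: no
  /22 159.90.84.0: no
  /21 122.245.24.0: no
  /0 0.0.0.0: MATCH
Selected: next-hop 219.40.204.125 via eth2 (matched /0)


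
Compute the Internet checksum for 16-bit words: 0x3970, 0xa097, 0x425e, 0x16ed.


Sum all words (with carry folding):
+ 0x3970 = 0x3970
+ 0xa097 = 0xda07
+ 0x425e = 0x1c66
+ 0x16ed = 0x3353
One's complement: ~0x3353
Checksum = 0xccac


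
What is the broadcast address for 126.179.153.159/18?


Network: 126.179.128.0/18
Host bits = 14
Set all host bits to 1:
Broadcast: 126.179.191.255


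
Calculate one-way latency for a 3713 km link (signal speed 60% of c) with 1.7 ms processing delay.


Speed = 0.6 * 3e5 km/s = 180000 km/s
Propagation delay = 3713 / 180000 = 0.0206 s = 20.6278 ms
Processing delay = 1.7 ms
Total one-way latency = 22.3278 ms


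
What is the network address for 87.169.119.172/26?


IP:   01010111.10101001.01110111.10101100
Mask: 11111111.11111111.11111111.11000000
AND operation:
Net:  01010111.10101001.01110111.10000000
Network: 87.169.119.128/26


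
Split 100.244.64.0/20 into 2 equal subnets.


New prefix = 20 + 1 = 21
Each subnet has 2048 addresses
  100.244.64.0/21
  100.244.72.0/21
Subnets: 100.244.64.0/21, 100.244.72.0/21


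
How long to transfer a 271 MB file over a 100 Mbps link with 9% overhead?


Effective throughput = 100 * (1 - 9/100) = 91 Mbps
File size in Mb = 271 * 8 = 2168 Mb
Time = 2168 / 91
Time = 23.8242 seconds


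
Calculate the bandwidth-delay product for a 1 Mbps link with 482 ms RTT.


BDP = bandwidth * RTT
= 1 Mbps * 482 ms
= 1 * 1e6 * 482 / 1000 bits
= 482000 bits
= 60250 bytes
= 58.8379 KB
BDP = 482000 bits (60250 bytes)


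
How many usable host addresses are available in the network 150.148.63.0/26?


Host bits = 32 - 26 = 6
Total addresses = 2^6 = 64
Usable = total - 2 (network and broadcast)
Usable hosts: 62


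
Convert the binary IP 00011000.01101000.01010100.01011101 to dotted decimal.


00011000 = 24
01101000 = 104
01010100 = 84
01011101 = 93
IP: 24.104.84.93


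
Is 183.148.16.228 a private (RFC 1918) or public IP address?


RFC 1918 private ranges:
  10.0.0.0/8 (10.0.0.0 - 10.255.255.255)
  172.16.0.0/12 (172.16.0.0 - 172.31.255.255)
  192.168.0.0/16 (192.168.0.0 - 192.168.255.255)
Public (not in any RFC 1918 range)


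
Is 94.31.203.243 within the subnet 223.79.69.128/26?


Subnet network: 223.79.69.128
Test IP AND mask: 94.31.203.192
No, 94.31.203.243 is not in 223.79.69.128/26


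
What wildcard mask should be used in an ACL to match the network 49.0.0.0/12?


Subnet mask: 255.240.0.0
Wildcard = 255.255.255.255 - subnet mask
255 - 255 = 0
255 - 240 = 15
255 - 0 = 255
255 - 0 = 255
Wildcard: 0.15.255.255


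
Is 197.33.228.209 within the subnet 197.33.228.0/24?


Subnet network: 197.33.228.0
Test IP AND mask: 197.33.228.0
Yes, 197.33.228.209 is in 197.33.228.0/24


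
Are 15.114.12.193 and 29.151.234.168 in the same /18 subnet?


Mask: 255.255.192.0
15.114.12.193 AND mask = 15.114.0.0
29.151.234.168 AND mask = 29.151.192.0
No, different subnets (15.114.0.0 vs 29.151.192.0)


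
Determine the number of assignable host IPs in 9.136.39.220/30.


Host bits = 32 - 30 = 2
Total addresses = 2^2 = 4
Usable = total - 2 (network and broadcast)
Usable hosts: 2


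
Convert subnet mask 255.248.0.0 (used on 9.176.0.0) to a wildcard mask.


Subnet mask: 255.248.0.0
Wildcard = 255.255.255.255 - subnet mask
255 - 255 = 0
255 - 248 = 7
255 - 0 = 255
255 - 0 = 255
Wildcard: 0.7.255.255


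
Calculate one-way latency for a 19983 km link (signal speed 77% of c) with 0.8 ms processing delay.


Speed = 0.77 * 3e5 km/s = 231000 km/s
Propagation delay = 19983 / 231000 = 0.0865 s = 86.5065 ms
Processing delay = 0.8 ms
Total one-way latency = 87.3065 ms


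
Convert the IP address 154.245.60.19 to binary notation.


154 = 10011010
245 = 11110101
60 = 00111100
19 = 00010011
Binary: 10011010.11110101.00111100.00010011


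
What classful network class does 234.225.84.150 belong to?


First octet: 234
Binary: 11101010
1110xxxx -> Class D (224-239)
Class D (multicast), default mask N/A


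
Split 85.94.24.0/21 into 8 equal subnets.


New prefix = 21 + 3 = 24
Each subnet has 256 addresses
  85.94.24.0/24
  85.94.25.0/24
  85.94.26.0/24
  85.94.27.0/24
  85.94.28.0/24
  85.94.29.0/24
  85.94.30.0/24
  85.94.31.0/24
Subnets: 85.94.24.0/24, 85.94.25.0/24, 85.94.26.0/24, 85.94.27.0/24, 85.94.28.0/24, 85.94.29.0/24, 85.94.30.0/24, 85.94.31.0/24


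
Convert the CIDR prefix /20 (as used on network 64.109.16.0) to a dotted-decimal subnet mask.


/20 means 20 network bits, 12 host bits
Binary: 11111111111111111111000000000000
Mask: 255.255.240.0


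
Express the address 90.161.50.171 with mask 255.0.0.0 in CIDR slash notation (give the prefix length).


Binary: 11111111.00000000.00000000.00000000
Count leading 1s
Prefix: /8


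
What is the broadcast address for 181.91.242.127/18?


Network: 181.91.192.0/18
Host bits = 14
Set all host bits to 1:
Broadcast: 181.91.255.255


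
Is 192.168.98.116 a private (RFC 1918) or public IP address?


RFC 1918 private ranges:
  10.0.0.0/8 (10.0.0.0 - 10.255.255.255)
  172.16.0.0/12 (172.16.0.0 - 172.31.255.255)
  192.168.0.0/16 (192.168.0.0 - 192.168.255.255)
Private (in 192.168.0.0/16)


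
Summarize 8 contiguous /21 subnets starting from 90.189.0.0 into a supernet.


Original prefix: /21
Number of subnets: 8 = 2^3
New prefix = 21 - 3 = 18
Supernet: 90.189.0.0/18


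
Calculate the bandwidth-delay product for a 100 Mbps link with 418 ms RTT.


BDP = bandwidth * RTT
= 100 Mbps * 418 ms
= 100 * 1e6 * 418 / 1000 bits
= 41800000 bits
= 5225000 bytes
= 5102.5391 KB
BDP = 41800000 bits (5225000 bytes)


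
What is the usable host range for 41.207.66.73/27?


Network: 41.207.66.64
Broadcast: 41.207.66.95
First usable = network + 1
Last usable = broadcast - 1
Range: 41.207.66.65 to 41.207.66.94


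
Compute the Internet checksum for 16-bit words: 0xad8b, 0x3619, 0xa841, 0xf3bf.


Sum all words (with carry folding):
+ 0xad8b = 0xad8b
+ 0x3619 = 0xe3a4
+ 0xa841 = 0x8be6
+ 0xf3bf = 0x7fa6
One's complement: ~0x7fa6
Checksum = 0x8059


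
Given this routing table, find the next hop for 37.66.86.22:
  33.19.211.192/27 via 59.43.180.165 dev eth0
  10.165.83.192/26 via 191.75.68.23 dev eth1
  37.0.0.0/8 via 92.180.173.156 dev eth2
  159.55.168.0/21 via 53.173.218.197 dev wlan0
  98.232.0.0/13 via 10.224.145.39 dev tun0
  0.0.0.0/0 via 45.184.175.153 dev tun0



Longest prefix match for 37.66.86.22:
  /27 33.19.211.192: no
  /26 10.165.83.192: no
  /8 37.0.0.0: MATCH
  /21 159.55.168.0: no
  /13 98.232.0.0: no
  /0 0.0.0.0: MATCH
Selected: next-hop 92.180.173.156 via eth2 (matched /8)


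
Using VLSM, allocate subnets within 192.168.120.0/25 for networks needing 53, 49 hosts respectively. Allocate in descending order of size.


53 hosts -> /26 (62 usable): 192.168.120.0/26
49 hosts -> /26 (62 usable): 192.168.120.64/26
Allocation: 192.168.120.0/26 (53 hosts, 62 usable); 192.168.120.64/26 (49 hosts, 62 usable)


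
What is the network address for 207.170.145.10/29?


IP:   11001111.10101010.10010001.00001010
Mask: 11111111.11111111.11111111.11111000
AND operation:
Net:  11001111.10101010.10010001.00001000
Network: 207.170.145.8/29


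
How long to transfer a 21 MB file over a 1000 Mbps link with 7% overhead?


Effective throughput = 1000 * (1 - 7/100) = 930.0 Mbps
File size in Mb = 21 * 8 = 168 Mb
Time = 168 / 930.0
Time = 0.1806 seconds


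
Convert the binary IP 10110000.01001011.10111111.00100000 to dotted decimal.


10110000 = 176
01001011 = 75
10111111 = 191
00100000 = 32
IP: 176.75.191.32


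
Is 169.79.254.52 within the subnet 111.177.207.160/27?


Subnet network: 111.177.207.160
Test IP AND mask: 169.79.254.32
No, 169.79.254.52 is not in 111.177.207.160/27


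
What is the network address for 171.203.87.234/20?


IP:   10101011.11001011.01010111.11101010
Mask: 11111111.11111111.11110000.00000000
AND operation:
Net:  10101011.11001011.01010000.00000000
Network: 171.203.80.0/20


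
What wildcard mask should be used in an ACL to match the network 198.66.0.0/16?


Subnet mask: 255.255.0.0
Wildcard = 255.255.255.255 - subnet mask
255 - 255 = 0
255 - 255 = 0
255 - 0 = 255
255 - 0 = 255
Wildcard: 0.0.255.255


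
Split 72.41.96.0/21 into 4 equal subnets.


New prefix = 21 + 2 = 23
Each subnet has 512 addresses
  72.41.96.0/23
  72.41.98.0/23
  72.41.100.0/23
  72.41.102.0/23
Subnets: 72.41.96.0/23, 72.41.98.0/23, 72.41.100.0/23, 72.41.102.0/23


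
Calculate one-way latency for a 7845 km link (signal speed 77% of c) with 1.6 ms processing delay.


Speed = 0.77 * 3e5 km/s = 231000 km/s
Propagation delay = 7845 / 231000 = 0.034 s = 33.961 ms
Processing delay = 1.6 ms
Total one-way latency = 35.561 ms


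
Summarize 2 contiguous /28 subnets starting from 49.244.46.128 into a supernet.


Original prefix: /28
Number of subnets: 2 = 2^1
New prefix = 28 - 1 = 27
Supernet: 49.244.46.128/27


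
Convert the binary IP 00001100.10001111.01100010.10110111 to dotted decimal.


00001100 = 12
10001111 = 143
01100010 = 98
10110111 = 183
IP: 12.143.98.183


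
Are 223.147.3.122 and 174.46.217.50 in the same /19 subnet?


Mask: 255.255.224.0
223.147.3.122 AND mask = 223.147.0.0
174.46.217.50 AND mask = 174.46.192.0
No, different subnets (223.147.0.0 vs 174.46.192.0)


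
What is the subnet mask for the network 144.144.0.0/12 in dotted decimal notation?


/12 means 12 network bits, 20 host bits
Binary: 11111111111100000000000000000000
Mask: 255.240.0.0


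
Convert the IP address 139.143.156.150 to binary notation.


139 = 10001011
143 = 10001111
156 = 10011100
150 = 10010110
Binary: 10001011.10001111.10011100.10010110


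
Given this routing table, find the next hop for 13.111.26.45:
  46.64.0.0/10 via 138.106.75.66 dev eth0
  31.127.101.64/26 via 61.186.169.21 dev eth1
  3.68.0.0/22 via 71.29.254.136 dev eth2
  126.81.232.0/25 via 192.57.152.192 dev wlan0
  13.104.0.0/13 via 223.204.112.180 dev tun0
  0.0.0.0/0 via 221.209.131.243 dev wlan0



Longest prefix match for 13.111.26.45:
  /10 46.64.0.0: no
  /26 31.127.101.64: no
  /22 3.68.0.0: no
  /25 126.81.232.0: no
  /13 13.104.0.0: MATCH
  /0 0.0.0.0: MATCH
Selected: next-hop 223.204.112.180 via tun0 (matched /13)


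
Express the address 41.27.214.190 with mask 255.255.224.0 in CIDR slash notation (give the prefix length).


Binary: 11111111.11111111.11100000.00000000
Count leading 1s
Prefix: /19


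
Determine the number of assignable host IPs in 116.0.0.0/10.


Host bits = 32 - 10 = 22
Total addresses = 2^22 = 4194304
Usable = total - 2 (network and broadcast)
Usable hosts: 4194302


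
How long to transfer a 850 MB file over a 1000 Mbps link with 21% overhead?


Effective throughput = 1000 * (1 - 21/100) = 790 Mbps
File size in Mb = 850 * 8 = 6800 Mb
Time = 6800 / 790
Time = 8.6076 seconds


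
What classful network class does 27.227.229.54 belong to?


First octet: 27
Binary: 00011011
0xxxxxxx -> Class A (1-126)
Class A, default mask 255.0.0.0 (/8)


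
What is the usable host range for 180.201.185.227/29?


Network: 180.201.185.224
Broadcast: 180.201.185.231
First usable = network + 1
Last usable = broadcast - 1
Range: 180.201.185.225 to 180.201.185.230


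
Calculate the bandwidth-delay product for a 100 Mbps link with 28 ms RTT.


BDP = bandwidth * RTT
= 100 Mbps * 28 ms
= 100 * 1e6 * 28 / 1000 bits
= 2800000 bits
= 350000 bytes
= 341.7969 KB
BDP = 2800000 bits (350000 bytes)


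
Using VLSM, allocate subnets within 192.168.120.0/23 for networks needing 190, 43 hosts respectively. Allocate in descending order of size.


190 hosts -> /24 (254 usable): 192.168.120.0/24
43 hosts -> /26 (62 usable): 192.168.121.0/26
Allocation: 192.168.120.0/24 (190 hosts, 254 usable); 192.168.121.0/26 (43 hosts, 62 usable)


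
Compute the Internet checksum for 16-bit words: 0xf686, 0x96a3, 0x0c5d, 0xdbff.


Sum all words (with carry folding):
+ 0xf686 = 0xf686
+ 0x96a3 = 0x8d2a
+ 0x0c5d = 0x9987
+ 0xdbff = 0x7587
One's complement: ~0x7587
Checksum = 0x8a78


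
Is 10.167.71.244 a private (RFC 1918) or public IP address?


RFC 1918 private ranges:
  10.0.0.0/8 (10.0.0.0 - 10.255.255.255)
  172.16.0.0/12 (172.16.0.0 - 172.31.255.255)
  192.168.0.0/16 (192.168.0.0 - 192.168.255.255)
Private (in 10.0.0.0/8)


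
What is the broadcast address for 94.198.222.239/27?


Network: 94.198.222.224/27
Host bits = 5
Set all host bits to 1:
Broadcast: 94.198.222.255


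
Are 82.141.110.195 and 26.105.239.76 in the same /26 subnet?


Mask: 255.255.255.192
82.141.110.195 AND mask = 82.141.110.192
26.105.239.76 AND mask = 26.105.239.64
No, different subnets (82.141.110.192 vs 26.105.239.64)


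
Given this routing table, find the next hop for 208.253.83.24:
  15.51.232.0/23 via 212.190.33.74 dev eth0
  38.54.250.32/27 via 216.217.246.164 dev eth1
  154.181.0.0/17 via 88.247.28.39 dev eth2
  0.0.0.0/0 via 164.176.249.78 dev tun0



Longest prefix match for 208.253.83.24:
  /23 15.51.232.0: no
  /27 38.54.250.32: no
  /17 154.181.0.0: no
  /0 0.0.0.0: MATCH
Selected: next-hop 164.176.249.78 via tun0 (matched /0)


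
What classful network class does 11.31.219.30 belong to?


First octet: 11
Binary: 00001011
0xxxxxxx -> Class A (1-126)
Class A, default mask 255.0.0.0 (/8)


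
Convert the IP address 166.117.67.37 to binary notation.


166 = 10100110
117 = 01110101
67 = 01000011
37 = 00100101
Binary: 10100110.01110101.01000011.00100101


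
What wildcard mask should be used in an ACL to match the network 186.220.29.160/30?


Subnet mask: 255.255.255.252
Wildcard = 255.255.255.255 - subnet mask
255 - 255 = 0
255 - 255 = 0
255 - 255 = 0
255 - 252 = 3
Wildcard: 0.0.0.3


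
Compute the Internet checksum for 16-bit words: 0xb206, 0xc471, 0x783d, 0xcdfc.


Sum all words (with carry folding):
+ 0xb206 = 0xb206
+ 0xc471 = 0x7678
+ 0x783d = 0xeeb5
+ 0xcdfc = 0xbcb2
One's complement: ~0xbcb2
Checksum = 0x434d


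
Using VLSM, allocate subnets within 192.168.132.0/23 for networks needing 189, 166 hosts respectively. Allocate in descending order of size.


189 hosts -> /24 (254 usable): 192.168.132.0/24
166 hosts -> /24 (254 usable): 192.168.133.0/24
Allocation: 192.168.132.0/24 (189 hosts, 254 usable); 192.168.133.0/24 (166 hosts, 254 usable)


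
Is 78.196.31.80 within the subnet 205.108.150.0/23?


Subnet network: 205.108.150.0
Test IP AND mask: 78.196.30.0
No, 78.196.31.80 is not in 205.108.150.0/23


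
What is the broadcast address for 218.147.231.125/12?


Network: 218.144.0.0/12
Host bits = 20
Set all host bits to 1:
Broadcast: 218.159.255.255


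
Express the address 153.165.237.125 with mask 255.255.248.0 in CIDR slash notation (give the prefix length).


Binary: 11111111.11111111.11111000.00000000
Count leading 1s
Prefix: /21


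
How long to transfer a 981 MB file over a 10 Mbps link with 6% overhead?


Effective throughput = 10 * (1 - 6/100) = 9.4 Mbps
File size in Mb = 981 * 8 = 7848 Mb
Time = 7848 / 9.4
Time = 834.8936 seconds


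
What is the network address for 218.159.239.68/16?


IP:   11011010.10011111.11101111.01000100
Mask: 11111111.11111111.00000000.00000000
AND operation:
Net:  11011010.10011111.00000000.00000000
Network: 218.159.0.0/16


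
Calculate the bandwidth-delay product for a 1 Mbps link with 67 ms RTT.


BDP = bandwidth * RTT
= 1 Mbps * 67 ms
= 1 * 1e6 * 67 / 1000 bits
= 67000 bits
= 8375 bytes
= 8.1787 KB
BDP = 67000 bits (8375 bytes)


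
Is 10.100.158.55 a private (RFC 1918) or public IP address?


RFC 1918 private ranges:
  10.0.0.0/8 (10.0.0.0 - 10.255.255.255)
  172.16.0.0/12 (172.16.0.0 - 172.31.255.255)
  192.168.0.0/16 (192.168.0.0 - 192.168.255.255)
Private (in 10.0.0.0/8)


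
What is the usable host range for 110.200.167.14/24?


Network: 110.200.167.0
Broadcast: 110.200.167.255
First usable = network + 1
Last usable = broadcast - 1
Range: 110.200.167.1 to 110.200.167.254


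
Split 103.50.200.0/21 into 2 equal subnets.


New prefix = 21 + 1 = 22
Each subnet has 1024 addresses
  103.50.200.0/22
  103.50.204.0/22
Subnets: 103.50.200.0/22, 103.50.204.0/22


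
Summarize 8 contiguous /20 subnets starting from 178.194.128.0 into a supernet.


Original prefix: /20
Number of subnets: 8 = 2^3
New prefix = 20 - 3 = 17
Supernet: 178.194.128.0/17


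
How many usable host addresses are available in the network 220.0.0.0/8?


Host bits = 32 - 8 = 24
Total addresses = 2^24 = 16777216
Usable = total - 2 (network and broadcast)
Usable hosts: 16777214


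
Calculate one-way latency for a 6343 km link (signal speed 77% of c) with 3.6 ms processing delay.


Speed = 0.77 * 3e5 km/s = 231000 km/s
Propagation delay = 6343 / 231000 = 0.0275 s = 27.4589 ms
Processing delay = 3.6 ms
Total one-way latency = 31.0589 ms


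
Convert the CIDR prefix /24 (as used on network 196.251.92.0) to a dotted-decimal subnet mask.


/24 means 24 network bits, 8 host bits
Binary: 11111111111111111111111100000000
Mask: 255.255.255.0


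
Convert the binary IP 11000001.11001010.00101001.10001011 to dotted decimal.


11000001 = 193
11001010 = 202
00101001 = 41
10001011 = 139
IP: 193.202.41.139


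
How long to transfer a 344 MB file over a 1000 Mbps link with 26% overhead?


Effective throughput = 1000 * (1 - 26/100) = 740 Mbps
File size in Mb = 344 * 8 = 2752 Mb
Time = 2752 / 740
Time = 3.7189 seconds


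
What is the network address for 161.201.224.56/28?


IP:   10100001.11001001.11100000.00111000
Mask: 11111111.11111111.11111111.11110000
AND operation:
Net:  10100001.11001001.11100000.00110000
Network: 161.201.224.48/28


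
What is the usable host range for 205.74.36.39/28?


Network: 205.74.36.32
Broadcast: 205.74.36.47
First usable = network + 1
Last usable = broadcast - 1
Range: 205.74.36.33 to 205.74.36.46


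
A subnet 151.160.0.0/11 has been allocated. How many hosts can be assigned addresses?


Host bits = 32 - 11 = 21
Total addresses = 2^21 = 2097152
Usable = total - 2 (network and broadcast)
Usable hosts: 2097150


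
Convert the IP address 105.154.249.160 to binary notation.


105 = 01101001
154 = 10011010
249 = 11111001
160 = 10100000
Binary: 01101001.10011010.11111001.10100000


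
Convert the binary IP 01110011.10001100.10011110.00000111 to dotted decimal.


01110011 = 115
10001100 = 140
10011110 = 158
00000111 = 7
IP: 115.140.158.7


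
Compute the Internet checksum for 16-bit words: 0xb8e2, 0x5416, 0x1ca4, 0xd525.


Sum all words (with carry folding):
+ 0xb8e2 = 0xb8e2
+ 0x5416 = 0x0cf9
+ 0x1ca4 = 0x299d
+ 0xd525 = 0xfec2
One's complement: ~0xfec2
Checksum = 0x013d


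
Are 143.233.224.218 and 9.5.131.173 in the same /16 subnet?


Mask: 255.255.0.0
143.233.224.218 AND mask = 143.233.0.0
9.5.131.173 AND mask = 9.5.0.0
No, different subnets (143.233.0.0 vs 9.5.0.0)


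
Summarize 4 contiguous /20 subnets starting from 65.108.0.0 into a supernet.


Original prefix: /20
Number of subnets: 4 = 2^2
New prefix = 20 - 2 = 18
Supernet: 65.108.0.0/18


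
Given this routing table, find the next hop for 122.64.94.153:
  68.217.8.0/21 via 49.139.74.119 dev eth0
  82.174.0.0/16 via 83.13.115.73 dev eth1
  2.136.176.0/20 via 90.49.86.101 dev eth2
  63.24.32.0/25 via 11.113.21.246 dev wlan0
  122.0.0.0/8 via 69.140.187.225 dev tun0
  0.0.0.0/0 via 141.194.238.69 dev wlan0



Longest prefix match for 122.64.94.153:
  /21 68.217.8.0: no
  /16 82.174.0.0: no
  /20 2.136.176.0: no
  /25 63.24.32.0: no
  /8 122.0.0.0: MATCH
  /0 0.0.0.0: MATCH
Selected: next-hop 69.140.187.225 via tun0 (matched /8)


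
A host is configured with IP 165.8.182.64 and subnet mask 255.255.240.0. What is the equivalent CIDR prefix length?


Binary: 11111111.11111111.11110000.00000000
Count leading 1s
Prefix: /20


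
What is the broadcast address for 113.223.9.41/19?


Network: 113.223.0.0/19
Host bits = 13
Set all host bits to 1:
Broadcast: 113.223.31.255


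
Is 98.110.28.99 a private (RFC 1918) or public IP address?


RFC 1918 private ranges:
  10.0.0.0/8 (10.0.0.0 - 10.255.255.255)
  172.16.0.0/12 (172.16.0.0 - 172.31.255.255)
  192.168.0.0/16 (192.168.0.0 - 192.168.255.255)
Public (not in any RFC 1918 range)


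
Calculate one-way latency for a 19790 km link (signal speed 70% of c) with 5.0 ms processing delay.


Speed = 0.7 * 3e5 km/s = 210000 km/s
Propagation delay = 19790 / 210000 = 0.0942 s = 94.2381 ms
Processing delay = 5.0 ms
Total one-way latency = 99.2381 ms


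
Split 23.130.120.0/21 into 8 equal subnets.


New prefix = 21 + 3 = 24
Each subnet has 256 addresses
  23.130.120.0/24
  23.130.121.0/24
  23.130.122.0/24
  23.130.123.0/24
  23.130.124.0/24
  23.130.125.0/24
  23.130.126.0/24
  23.130.127.0/24
Subnets: 23.130.120.0/24, 23.130.121.0/24, 23.130.122.0/24, 23.130.123.0/24, 23.130.124.0/24, 23.130.125.0/24, 23.130.126.0/24, 23.130.127.0/24


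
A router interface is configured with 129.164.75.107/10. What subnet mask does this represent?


/10 means 10 network bits, 22 host bits
Binary: 11111111110000000000000000000000
Mask: 255.192.0.0


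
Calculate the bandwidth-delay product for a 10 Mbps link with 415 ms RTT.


BDP = bandwidth * RTT
= 10 Mbps * 415 ms
= 10 * 1e6 * 415 / 1000 bits
= 4150000 bits
= 518750 bytes
= 506.5918 KB
BDP = 4150000 bits (518750 bytes)


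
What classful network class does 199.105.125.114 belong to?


First octet: 199
Binary: 11000111
110xxxxx -> Class C (192-223)
Class C, default mask 255.255.255.0 (/24)


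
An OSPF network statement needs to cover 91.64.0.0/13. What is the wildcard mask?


Subnet mask: 255.248.0.0
Wildcard = 255.255.255.255 - subnet mask
255 - 255 = 0
255 - 248 = 7
255 - 0 = 255
255 - 0 = 255
Wildcard: 0.7.255.255


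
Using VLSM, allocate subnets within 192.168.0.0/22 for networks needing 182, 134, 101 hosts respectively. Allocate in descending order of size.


182 hosts -> /24 (254 usable): 192.168.0.0/24
134 hosts -> /24 (254 usable): 192.168.1.0/24
101 hosts -> /25 (126 usable): 192.168.2.0/25
Allocation: 192.168.0.0/24 (182 hosts, 254 usable); 192.168.1.0/24 (134 hosts, 254 usable); 192.168.2.0/25 (101 hosts, 126 usable)


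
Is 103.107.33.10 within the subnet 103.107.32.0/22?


Subnet network: 103.107.32.0
Test IP AND mask: 103.107.32.0
Yes, 103.107.33.10 is in 103.107.32.0/22


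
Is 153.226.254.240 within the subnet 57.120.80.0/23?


Subnet network: 57.120.80.0
Test IP AND mask: 153.226.254.0
No, 153.226.254.240 is not in 57.120.80.0/23


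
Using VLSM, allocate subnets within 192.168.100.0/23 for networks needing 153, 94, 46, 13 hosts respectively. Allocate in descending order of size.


153 hosts -> /24 (254 usable): 192.168.100.0/24
94 hosts -> /25 (126 usable): 192.168.101.0/25
46 hosts -> /26 (62 usable): 192.168.101.128/26
13 hosts -> /28 (14 usable): 192.168.101.192/28
Allocation: 192.168.100.0/24 (153 hosts, 254 usable); 192.168.101.0/25 (94 hosts, 126 usable); 192.168.101.128/26 (46 hosts, 62 usable); 192.168.101.192/28 (13 hosts, 14 usable)


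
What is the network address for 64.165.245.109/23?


IP:   01000000.10100101.11110101.01101101
Mask: 11111111.11111111.11111110.00000000
AND operation:
Net:  01000000.10100101.11110100.00000000
Network: 64.165.244.0/23


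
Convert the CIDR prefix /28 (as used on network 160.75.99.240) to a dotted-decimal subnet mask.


/28 means 28 network bits, 4 host bits
Binary: 11111111111111111111111111110000
Mask: 255.255.255.240


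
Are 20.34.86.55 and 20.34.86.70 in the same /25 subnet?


Mask: 255.255.255.128
20.34.86.55 AND mask = 20.34.86.0
20.34.86.70 AND mask = 20.34.86.0
Yes, same subnet (20.34.86.0)


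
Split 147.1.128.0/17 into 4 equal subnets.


New prefix = 17 + 2 = 19
Each subnet has 8192 addresses
  147.1.128.0/19
  147.1.160.0/19
  147.1.192.0/19
  147.1.224.0/19
Subnets: 147.1.128.0/19, 147.1.160.0/19, 147.1.192.0/19, 147.1.224.0/19


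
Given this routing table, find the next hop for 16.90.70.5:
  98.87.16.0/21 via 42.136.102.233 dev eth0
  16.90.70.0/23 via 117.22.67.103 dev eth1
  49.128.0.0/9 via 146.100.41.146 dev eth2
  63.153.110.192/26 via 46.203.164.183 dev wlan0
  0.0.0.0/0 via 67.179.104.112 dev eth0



Longest prefix match for 16.90.70.5:
  /21 98.87.16.0: no
  /23 16.90.70.0: MATCH
  /9 49.128.0.0: no
  /26 63.153.110.192: no
  /0 0.0.0.0: MATCH
Selected: next-hop 117.22.67.103 via eth1 (matched /23)


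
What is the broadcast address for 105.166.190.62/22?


Network: 105.166.188.0/22
Host bits = 10
Set all host bits to 1:
Broadcast: 105.166.191.255


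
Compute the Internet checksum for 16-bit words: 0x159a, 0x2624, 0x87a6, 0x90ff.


Sum all words (with carry folding):
+ 0x159a = 0x159a
+ 0x2624 = 0x3bbe
+ 0x87a6 = 0xc364
+ 0x90ff = 0x5464
One's complement: ~0x5464
Checksum = 0xab9b


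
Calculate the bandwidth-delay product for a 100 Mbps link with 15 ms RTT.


BDP = bandwidth * RTT
= 100 Mbps * 15 ms
= 100 * 1e6 * 15 / 1000 bits
= 1500000 bits
= 187500 bytes
= 183.1055 KB
BDP = 1500000 bits (187500 bytes)


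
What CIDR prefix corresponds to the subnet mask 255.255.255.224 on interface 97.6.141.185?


Binary: 11111111.11111111.11111111.11100000
Count leading 1s
Prefix: /27


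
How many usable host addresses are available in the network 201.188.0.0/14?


Host bits = 32 - 14 = 18
Total addresses = 2^18 = 262144
Usable = total - 2 (network and broadcast)
Usable hosts: 262142


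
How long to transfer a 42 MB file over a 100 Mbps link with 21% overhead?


Effective throughput = 100 * (1 - 21/100) = 79 Mbps
File size in Mb = 42 * 8 = 336 Mb
Time = 336 / 79
Time = 4.2532 seconds


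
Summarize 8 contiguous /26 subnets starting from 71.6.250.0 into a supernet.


Original prefix: /26
Number of subnets: 8 = 2^3
New prefix = 26 - 3 = 23
Supernet: 71.6.250.0/23


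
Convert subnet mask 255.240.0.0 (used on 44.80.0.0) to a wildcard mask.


Subnet mask: 255.240.0.0
Wildcard = 255.255.255.255 - subnet mask
255 - 255 = 0
255 - 240 = 15
255 - 0 = 255
255 - 0 = 255
Wildcard: 0.15.255.255


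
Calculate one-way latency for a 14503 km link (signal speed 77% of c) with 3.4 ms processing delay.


Speed = 0.77 * 3e5 km/s = 231000 km/s
Propagation delay = 14503 / 231000 = 0.0628 s = 62.7835 ms
Processing delay = 3.4 ms
Total one-way latency = 66.1835 ms


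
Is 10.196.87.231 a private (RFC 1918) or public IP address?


RFC 1918 private ranges:
  10.0.0.0/8 (10.0.0.0 - 10.255.255.255)
  172.16.0.0/12 (172.16.0.0 - 172.31.255.255)
  192.168.0.0/16 (192.168.0.0 - 192.168.255.255)
Private (in 10.0.0.0/8)


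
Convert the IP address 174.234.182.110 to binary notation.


174 = 10101110
234 = 11101010
182 = 10110110
110 = 01101110
Binary: 10101110.11101010.10110110.01101110


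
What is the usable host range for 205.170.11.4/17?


Network: 205.170.0.0
Broadcast: 205.170.127.255
First usable = network + 1
Last usable = broadcast - 1
Range: 205.170.0.1 to 205.170.127.254


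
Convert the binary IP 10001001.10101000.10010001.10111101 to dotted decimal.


10001001 = 137
10101000 = 168
10010001 = 145
10111101 = 189
IP: 137.168.145.189


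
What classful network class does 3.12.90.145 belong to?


First octet: 3
Binary: 00000011
0xxxxxxx -> Class A (1-126)
Class A, default mask 255.0.0.0 (/8)


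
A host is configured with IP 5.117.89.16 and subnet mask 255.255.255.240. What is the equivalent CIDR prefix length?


Binary: 11111111.11111111.11111111.11110000
Count leading 1s
Prefix: /28


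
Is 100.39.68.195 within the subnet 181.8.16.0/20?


Subnet network: 181.8.16.0
Test IP AND mask: 100.39.64.0
No, 100.39.68.195 is not in 181.8.16.0/20


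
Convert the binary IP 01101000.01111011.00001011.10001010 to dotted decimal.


01101000 = 104
01111011 = 123
00001011 = 11
10001010 = 138
IP: 104.123.11.138


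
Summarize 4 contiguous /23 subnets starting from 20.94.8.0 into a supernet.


Original prefix: /23
Number of subnets: 4 = 2^2
New prefix = 23 - 2 = 21
Supernet: 20.94.8.0/21


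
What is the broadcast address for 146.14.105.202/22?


Network: 146.14.104.0/22
Host bits = 10
Set all host bits to 1:
Broadcast: 146.14.107.255


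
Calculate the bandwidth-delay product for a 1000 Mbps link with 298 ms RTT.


BDP = bandwidth * RTT
= 1000 Mbps * 298 ms
= 1000 * 1e6 * 298 / 1000 bits
= 298000000 bits
= 37250000 bytes
= 36376.9531 KB
BDP = 298000000 bits (37250000 bytes)


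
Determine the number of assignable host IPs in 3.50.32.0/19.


Host bits = 32 - 19 = 13
Total addresses = 2^13 = 8192
Usable = total - 2 (network and broadcast)
Usable hosts: 8190


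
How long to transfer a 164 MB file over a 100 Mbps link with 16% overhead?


Effective throughput = 100 * (1 - 16/100) = 84 Mbps
File size in Mb = 164 * 8 = 1312 Mb
Time = 1312 / 84
Time = 15.619 seconds


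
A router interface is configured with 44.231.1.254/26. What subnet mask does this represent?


/26 means 26 network bits, 6 host bits
Binary: 11111111111111111111111111000000
Mask: 255.255.255.192


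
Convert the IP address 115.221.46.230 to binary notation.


115 = 01110011
221 = 11011101
46 = 00101110
230 = 11100110
Binary: 01110011.11011101.00101110.11100110


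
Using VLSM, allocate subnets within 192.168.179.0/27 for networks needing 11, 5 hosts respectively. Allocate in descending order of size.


11 hosts -> /28 (14 usable): 192.168.179.0/28
5 hosts -> /29 (6 usable): 192.168.179.16/29
Allocation: 192.168.179.0/28 (11 hosts, 14 usable); 192.168.179.16/29 (5 hosts, 6 usable)


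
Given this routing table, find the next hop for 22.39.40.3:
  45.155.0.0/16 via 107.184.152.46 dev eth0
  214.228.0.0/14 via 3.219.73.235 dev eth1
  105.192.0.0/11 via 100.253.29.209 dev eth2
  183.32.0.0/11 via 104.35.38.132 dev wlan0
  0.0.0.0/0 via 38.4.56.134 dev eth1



Longest prefix match for 22.39.40.3:
  /16 45.155.0.0: no
  /14 214.228.0.0: no
  /11 105.192.0.0: no
  /11 183.32.0.0: no
  /0 0.0.0.0: MATCH
Selected: next-hop 38.4.56.134 via eth1 (matched /0)


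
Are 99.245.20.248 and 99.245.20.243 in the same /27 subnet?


Mask: 255.255.255.224
99.245.20.248 AND mask = 99.245.20.224
99.245.20.243 AND mask = 99.245.20.224
Yes, same subnet (99.245.20.224)


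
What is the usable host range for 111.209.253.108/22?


Network: 111.209.252.0
Broadcast: 111.209.255.255
First usable = network + 1
Last usable = broadcast - 1
Range: 111.209.252.1 to 111.209.255.254


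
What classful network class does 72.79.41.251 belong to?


First octet: 72
Binary: 01001000
0xxxxxxx -> Class A (1-126)
Class A, default mask 255.0.0.0 (/8)


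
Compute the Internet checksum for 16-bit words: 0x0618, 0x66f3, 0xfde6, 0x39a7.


Sum all words (with carry folding):
+ 0x0618 = 0x0618
+ 0x66f3 = 0x6d0b
+ 0xfde6 = 0x6af2
+ 0x39a7 = 0xa499
One's complement: ~0xa499
Checksum = 0x5b66


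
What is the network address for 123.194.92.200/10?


IP:   01111011.11000010.01011100.11001000
Mask: 11111111.11000000.00000000.00000000
AND operation:
Net:  01111011.11000000.00000000.00000000
Network: 123.192.0.0/10


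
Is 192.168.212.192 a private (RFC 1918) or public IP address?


RFC 1918 private ranges:
  10.0.0.0/8 (10.0.0.0 - 10.255.255.255)
  172.16.0.0/12 (172.16.0.0 - 172.31.255.255)
  192.168.0.0/16 (192.168.0.0 - 192.168.255.255)
Private (in 192.168.0.0/16)


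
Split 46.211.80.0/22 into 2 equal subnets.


New prefix = 22 + 1 = 23
Each subnet has 512 addresses
  46.211.80.0/23
  46.211.82.0/23
Subnets: 46.211.80.0/23, 46.211.82.0/23


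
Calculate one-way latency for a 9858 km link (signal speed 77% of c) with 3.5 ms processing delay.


Speed = 0.77 * 3e5 km/s = 231000 km/s
Propagation delay = 9858 / 231000 = 0.0427 s = 42.6753 ms
Processing delay = 3.5 ms
Total one-way latency = 46.1753 ms


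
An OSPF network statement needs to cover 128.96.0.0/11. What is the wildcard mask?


Subnet mask: 255.224.0.0
Wildcard = 255.255.255.255 - subnet mask
255 - 255 = 0
255 - 224 = 31
255 - 0 = 255
255 - 0 = 255
Wildcard: 0.31.255.255


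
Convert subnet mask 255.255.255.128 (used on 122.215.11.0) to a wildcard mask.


Subnet mask: 255.255.255.128
Wildcard = 255.255.255.255 - subnet mask
255 - 255 = 0
255 - 255 = 0
255 - 255 = 0
255 - 128 = 127
Wildcard: 0.0.0.127


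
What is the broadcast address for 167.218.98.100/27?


Network: 167.218.98.96/27
Host bits = 5
Set all host bits to 1:
Broadcast: 167.218.98.127


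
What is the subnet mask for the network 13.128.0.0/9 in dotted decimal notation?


/9 means 9 network bits, 23 host bits
Binary: 11111111100000000000000000000000
Mask: 255.128.0.0


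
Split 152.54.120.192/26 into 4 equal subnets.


New prefix = 26 + 2 = 28
Each subnet has 16 addresses
  152.54.120.192/28
  152.54.120.208/28
  152.54.120.224/28
  152.54.120.240/28
Subnets: 152.54.120.192/28, 152.54.120.208/28, 152.54.120.224/28, 152.54.120.240/28
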